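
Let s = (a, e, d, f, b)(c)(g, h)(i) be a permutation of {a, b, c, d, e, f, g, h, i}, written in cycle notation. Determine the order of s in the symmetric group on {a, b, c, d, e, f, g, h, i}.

10

The disjoint cycles have lengths 5, 2, 1, 1.
The order of s is the least common multiple of its cycle lengths: lcm(5, 2) = 10.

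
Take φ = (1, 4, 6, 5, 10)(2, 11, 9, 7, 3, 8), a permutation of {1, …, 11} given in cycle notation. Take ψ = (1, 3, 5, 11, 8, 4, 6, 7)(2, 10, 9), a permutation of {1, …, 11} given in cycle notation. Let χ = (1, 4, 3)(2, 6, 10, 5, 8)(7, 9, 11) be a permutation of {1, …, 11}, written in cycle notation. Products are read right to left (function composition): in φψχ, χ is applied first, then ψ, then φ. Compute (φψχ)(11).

4

Chase 11: χ(11) = 7; ψ(7) = 1; φ(1) = 4. Hence (φψχ)(11) = 4.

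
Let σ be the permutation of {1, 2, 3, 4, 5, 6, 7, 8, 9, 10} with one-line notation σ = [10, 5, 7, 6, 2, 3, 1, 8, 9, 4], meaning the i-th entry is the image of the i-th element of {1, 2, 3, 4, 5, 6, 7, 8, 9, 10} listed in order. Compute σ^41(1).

7

Tracing 1 → 10 → … returns to 1 after 6 steps, so 1 lies in a 6-cycle (1, 10, 4, 6, 3, 7).
Since the cycle has length 6, σ^41 acts on it the same as σ^5 (41 mod 6 = 5).
Advancing 5 steps from 1: 1 → 10 → 4 → 6 → 3 → 7.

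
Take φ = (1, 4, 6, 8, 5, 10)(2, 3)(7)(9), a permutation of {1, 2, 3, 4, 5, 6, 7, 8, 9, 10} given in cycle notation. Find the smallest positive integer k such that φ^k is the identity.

The disjoint cycles have lengths 6, 2, 1, 1.
The order of φ is the least common multiple of its cycle lengths: lcm(6, 2) = 6.

6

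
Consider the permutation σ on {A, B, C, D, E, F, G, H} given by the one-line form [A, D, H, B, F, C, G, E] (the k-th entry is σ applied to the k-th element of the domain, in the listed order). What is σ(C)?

H

C is element number 3 of the domain, and entry number 3 of the one-line form is H, so σ(C) = H.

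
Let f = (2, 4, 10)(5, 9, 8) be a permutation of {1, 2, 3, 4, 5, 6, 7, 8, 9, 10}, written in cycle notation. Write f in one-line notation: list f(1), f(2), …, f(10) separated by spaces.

Each element maps to the next entry in its cycle (wrapping to the front): 1↦1, 2↦4, 3↦3, 4↦10, 5↦9, 6↦6, 7↦7, 8↦5, 9↦8, 10↦2.
Listing these in domain order gives 1 4 3 10 9 6 7 5 8 2.

1 4 3 10 9 6 7 5 8 2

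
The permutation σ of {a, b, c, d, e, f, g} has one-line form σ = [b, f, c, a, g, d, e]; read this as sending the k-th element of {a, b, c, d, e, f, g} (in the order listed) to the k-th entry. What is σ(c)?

c

c is element number 3 of the domain, and entry number 3 of the one-line form is c, so σ(c) = c.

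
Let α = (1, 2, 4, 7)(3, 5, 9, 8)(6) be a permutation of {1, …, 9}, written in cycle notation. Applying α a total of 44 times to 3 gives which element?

3

3 lies in the 4-cycle (3, 5, 9, 8).
Powers repeat with period 4 on this cycle, and 44 mod 4 = 0, so α^44(3) = α^0(3).
So α^44(3) = 3.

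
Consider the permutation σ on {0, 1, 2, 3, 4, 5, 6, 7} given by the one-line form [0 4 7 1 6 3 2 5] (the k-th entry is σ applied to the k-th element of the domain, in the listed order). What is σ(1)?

4

1 is element number 2 of the domain, and entry number 2 of the one-line form is 4, so σ(1) = 4.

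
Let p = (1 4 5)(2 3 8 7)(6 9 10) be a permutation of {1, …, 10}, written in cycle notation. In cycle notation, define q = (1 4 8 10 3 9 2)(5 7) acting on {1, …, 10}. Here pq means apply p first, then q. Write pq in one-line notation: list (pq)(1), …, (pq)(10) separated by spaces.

8 9 10 7 4 2 1 5 3 6

(pq)(x) = q(p(x)). Computing each image: q(p(1)) = q(4) = 8, q(p(2)) = q(3) = 9, q(p(3)) = q(8) = 10, q(p(4)) = q(5) = 7, q(p(5)) = q(1) = 4, q(p(6)) = q(9) = 2, q(p(7)) = q(2) = 1, q(p(8)) = q(7) = 5, q(p(9)) = q(10) = 3, q(p(10)) = q(6) = 6.
Hence pq = [8 9 10 7 4 2 1 5 3 6].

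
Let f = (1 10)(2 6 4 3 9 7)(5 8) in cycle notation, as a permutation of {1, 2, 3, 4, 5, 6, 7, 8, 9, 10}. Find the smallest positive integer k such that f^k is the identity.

6

The disjoint cycles have lengths 6, 2, 2.
The order is lcm(6, 2, 2) = 6.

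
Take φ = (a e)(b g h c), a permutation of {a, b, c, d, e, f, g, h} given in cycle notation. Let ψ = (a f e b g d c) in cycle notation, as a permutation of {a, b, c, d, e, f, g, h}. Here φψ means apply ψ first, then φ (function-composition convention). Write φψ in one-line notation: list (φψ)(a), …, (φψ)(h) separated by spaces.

f h e b g a d c

(φψ)(x) = φ(ψ(x)). Computing each image: φ(ψ(a)) = φ(f) = f, φ(ψ(b)) = φ(g) = h, φ(ψ(c)) = φ(a) = e, φ(ψ(d)) = φ(c) = b, φ(ψ(e)) = φ(b) = g, φ(ψ(f)) = φ(e) = a, φ(ψ(g)) = φ(d) = d, φ(ψ(h)) = φ(h) = c.
Hence φψ = [f h e b g a d c].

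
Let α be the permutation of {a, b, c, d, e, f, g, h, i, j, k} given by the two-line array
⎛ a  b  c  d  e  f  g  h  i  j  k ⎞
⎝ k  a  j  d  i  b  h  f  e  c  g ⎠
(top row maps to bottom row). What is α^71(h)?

Tracing h → f → … returns to h after 6 steps, so h lies in a 6-cycle (a k g h f b).
Powers repeat with period 6 on this cycle, and 71 mod 6 = 5, so α^71(h) = α^5(h).
Stepping 5 places around the cycle: h → f → b → a → k → g.

g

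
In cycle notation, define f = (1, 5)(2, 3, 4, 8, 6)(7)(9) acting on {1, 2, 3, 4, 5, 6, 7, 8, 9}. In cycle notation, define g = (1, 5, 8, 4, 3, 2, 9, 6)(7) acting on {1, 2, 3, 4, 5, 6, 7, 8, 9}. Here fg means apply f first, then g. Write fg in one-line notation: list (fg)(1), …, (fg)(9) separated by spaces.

8 2 3 4 5 9 7 1 6

Chase each element through f then g: 1 → 5 → 8; 2 → 3 → 2; 3 → 4 → 3; 4 → 8 → 4; 5 → 1 → 5; 6 → 2 → 9; 7 → 7 → 7; 8 → 6 → 1; 9 → 9 → 6.
Collecting the images, fg = [8 2 3 4 5 9 7 1 6].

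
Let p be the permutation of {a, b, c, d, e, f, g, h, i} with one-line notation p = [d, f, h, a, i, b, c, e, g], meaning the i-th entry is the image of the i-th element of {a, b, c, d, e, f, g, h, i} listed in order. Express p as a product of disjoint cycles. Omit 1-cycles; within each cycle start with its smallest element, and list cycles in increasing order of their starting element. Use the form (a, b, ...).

(a, d)(b, f)(c, h, e, i, g)

From a: a → d → a, closing the cycle (a, d).
Repeating from the next unused element and collecting all non-trivial cycles gives (a, d)(b, f)(c, h, e, i, g).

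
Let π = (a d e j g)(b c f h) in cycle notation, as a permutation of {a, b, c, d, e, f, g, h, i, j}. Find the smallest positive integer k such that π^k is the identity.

The disjoint cycles have lengths 5, 4, 1.
The order is lcm(5, 4) = 20.

20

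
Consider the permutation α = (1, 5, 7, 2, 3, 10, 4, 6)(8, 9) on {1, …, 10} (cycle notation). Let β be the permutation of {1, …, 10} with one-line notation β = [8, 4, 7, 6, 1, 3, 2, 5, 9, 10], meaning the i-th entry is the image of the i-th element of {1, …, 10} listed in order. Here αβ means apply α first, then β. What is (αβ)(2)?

7

α(2) = 3, then β(3) = 7; composing gives (αβ)(2) = 7.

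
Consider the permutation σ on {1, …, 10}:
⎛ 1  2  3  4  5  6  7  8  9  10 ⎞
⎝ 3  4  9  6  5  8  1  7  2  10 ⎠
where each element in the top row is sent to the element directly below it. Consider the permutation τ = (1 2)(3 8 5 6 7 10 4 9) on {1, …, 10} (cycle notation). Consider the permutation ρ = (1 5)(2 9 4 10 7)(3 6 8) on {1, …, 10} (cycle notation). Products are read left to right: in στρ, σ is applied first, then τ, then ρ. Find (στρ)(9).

(στρ)(9) = ρ(τ(σ(9))). σ(9) = 2, then τ(2) = 1, then ρ(1) = 5, so the result is 5.

5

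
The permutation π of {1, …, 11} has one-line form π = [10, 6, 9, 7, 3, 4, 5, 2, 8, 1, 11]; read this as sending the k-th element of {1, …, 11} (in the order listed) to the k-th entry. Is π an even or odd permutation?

In disjoint-cycle form the cycle lengths are 8, 2, 1.
A cycle of length ℓ contributes ℓ−1 transpositions, so π is a product of 7 + 1 = 8 transpositions — even.

even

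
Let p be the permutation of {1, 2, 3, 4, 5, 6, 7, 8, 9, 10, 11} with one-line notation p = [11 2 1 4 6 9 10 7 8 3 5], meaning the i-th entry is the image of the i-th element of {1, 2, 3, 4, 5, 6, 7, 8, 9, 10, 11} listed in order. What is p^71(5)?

Tracing 5 → 6 → … returns to 5 after 9 steps, so 5 lies in a 9-cycle (1, 11, 5, 6, 9, 8, 7, 10, 3).
On a 9-cycle, p^9 is the identity, so p^71 = p^8 there (71 ≡ 8 mod 9).
Advancing 8 steps from 5: 5 → 6 → 9 → 8 → 7 → 10 → 3 → 1 → 11.

11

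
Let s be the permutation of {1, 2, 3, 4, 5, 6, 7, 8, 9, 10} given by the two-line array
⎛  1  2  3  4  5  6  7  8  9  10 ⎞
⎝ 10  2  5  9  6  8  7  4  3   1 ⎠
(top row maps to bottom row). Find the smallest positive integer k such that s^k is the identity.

6

Decomposing into disjoint cycles gives cycle lengths 6, 2, 1, 1.
The order of s is the least common multiple of its cycle lengths: lcm(6, 2) = 6.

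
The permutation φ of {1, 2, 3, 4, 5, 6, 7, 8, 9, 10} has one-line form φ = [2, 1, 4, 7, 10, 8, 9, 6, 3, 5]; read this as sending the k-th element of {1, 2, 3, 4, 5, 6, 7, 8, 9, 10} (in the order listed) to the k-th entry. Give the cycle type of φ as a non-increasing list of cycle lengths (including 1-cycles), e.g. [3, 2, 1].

[4, 2, 2, 2]

The disjoint cycles are (1, 2)(3, 4, 7, 9)(5, 10)(6, 8), with lengths 4, 2, 2, 2 in non-increasing order.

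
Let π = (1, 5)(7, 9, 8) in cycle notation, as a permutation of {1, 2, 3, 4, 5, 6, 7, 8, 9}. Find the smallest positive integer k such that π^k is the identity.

The disjoint cycles have lengths 3, 2, 1, 1, 1, 1.
Since disjoint cycles commute, ord(π) = lcm(3, 2) = 6.

6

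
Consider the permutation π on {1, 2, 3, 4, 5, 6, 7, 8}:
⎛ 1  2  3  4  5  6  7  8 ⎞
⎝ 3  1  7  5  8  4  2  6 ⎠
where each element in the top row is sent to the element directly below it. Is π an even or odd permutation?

In disjoint-cycle form the cycle lengths are 4, 4.
A cycle of length ℓ contributes ℓ−1 transpositions, so π is a product of 3 + 3 = 6 transpositions — even.

even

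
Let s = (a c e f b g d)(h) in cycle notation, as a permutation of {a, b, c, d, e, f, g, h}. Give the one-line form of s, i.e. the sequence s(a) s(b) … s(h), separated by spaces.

Image by image: a→c, b→g, c→e, d→a, e→f, f→b, g→d, h→h.
Listing these in domain order gives c g e a f b d h.

c g e a f b d h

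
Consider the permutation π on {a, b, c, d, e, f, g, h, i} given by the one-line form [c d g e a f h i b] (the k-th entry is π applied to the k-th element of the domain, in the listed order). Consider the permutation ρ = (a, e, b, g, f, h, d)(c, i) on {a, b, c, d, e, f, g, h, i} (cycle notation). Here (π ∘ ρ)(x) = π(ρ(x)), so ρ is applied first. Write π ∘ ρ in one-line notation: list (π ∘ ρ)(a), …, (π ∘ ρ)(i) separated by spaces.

a h b c d i f e g

(π ∘ ρ)(x) = π(ρ(x)). Computing each image: π(ρ(a)) = π(e) = a, π(ρ(b)) = π(g) = h, π(ρ(c)) = π(i) = b, π(ρ(d)) = π(a) = c, π(ρ(e)) = π(b) = d, π(ρ(f)) = π(h) = i, π(ρ(g)) = π(f) = f, π(ρ(h)) = π(d) = e, π(ρ(i)) = π(c) = g.
Hence π ∘ ρ = [a h b c d i f e g].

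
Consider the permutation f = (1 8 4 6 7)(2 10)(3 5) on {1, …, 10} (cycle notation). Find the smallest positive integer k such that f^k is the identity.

The disjoint cycles have lengths 5, 2, 2, 1.
The order is lcm(5, 2, 2) = 10.

10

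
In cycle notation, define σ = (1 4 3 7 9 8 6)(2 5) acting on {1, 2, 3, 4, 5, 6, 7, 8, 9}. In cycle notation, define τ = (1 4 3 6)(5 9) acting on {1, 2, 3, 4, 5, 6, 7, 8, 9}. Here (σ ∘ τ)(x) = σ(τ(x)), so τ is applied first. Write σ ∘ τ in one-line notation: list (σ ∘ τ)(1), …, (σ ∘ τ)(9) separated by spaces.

Chase each element through τ then σ: 1 → 4 → 3; 2 → 2 → 5; 3 → 6 → 1; 4 → 3 → 7; 5 → 9 → 8; 6 → 1 → 4; 7 → 7 → 9; 8 → 8 → 6; 9 → 5 → 2.
Collecting the images, σ ∘ τ = [3 5 1 7 8 4 9 6 2].

3 5 1 7 8 4 9 6 2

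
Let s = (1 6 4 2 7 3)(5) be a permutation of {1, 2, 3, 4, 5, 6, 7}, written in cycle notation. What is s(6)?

Within (1 6 4 2 7 3), 6 ↦ 4.

4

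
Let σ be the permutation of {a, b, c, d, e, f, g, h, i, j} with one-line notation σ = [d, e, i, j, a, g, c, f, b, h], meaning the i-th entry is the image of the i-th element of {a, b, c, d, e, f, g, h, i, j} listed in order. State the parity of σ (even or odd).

odd

In disjoint-cycle form the cycle lengths are 10.
A cycle is odd iff its length is even; σ has 1 even-length cycle, so sgn(σ) = (−1)^1 and σ is odd.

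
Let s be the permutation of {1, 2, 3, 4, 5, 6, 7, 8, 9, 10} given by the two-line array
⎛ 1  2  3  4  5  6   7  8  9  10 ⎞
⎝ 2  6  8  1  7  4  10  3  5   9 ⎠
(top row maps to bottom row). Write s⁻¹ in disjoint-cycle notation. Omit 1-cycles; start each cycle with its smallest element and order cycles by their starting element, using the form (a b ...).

The cycle decomposition of s is (1 2 6 4)(3 8)(5 7 10 9).
Reversing each cycle (and rotating so the smallest element leads) gives s⁻¹ = (1 4 6 2)(3 8)(5 9 10 7).

(1 4 6 2)(3 8)(5 9 10 7)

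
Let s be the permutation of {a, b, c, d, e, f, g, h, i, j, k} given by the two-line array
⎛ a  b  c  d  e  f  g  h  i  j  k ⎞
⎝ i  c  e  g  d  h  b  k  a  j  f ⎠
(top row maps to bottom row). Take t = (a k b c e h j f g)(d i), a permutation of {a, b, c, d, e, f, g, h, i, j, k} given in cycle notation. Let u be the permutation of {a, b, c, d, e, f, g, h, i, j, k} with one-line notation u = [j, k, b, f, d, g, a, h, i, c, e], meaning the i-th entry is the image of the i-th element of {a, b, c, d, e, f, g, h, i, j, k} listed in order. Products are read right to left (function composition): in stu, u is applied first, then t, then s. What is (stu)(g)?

(stu)(g) = s(t(u(g))). u(g) = a, then t(a) = k, then s(k) = f, so the result is f.

f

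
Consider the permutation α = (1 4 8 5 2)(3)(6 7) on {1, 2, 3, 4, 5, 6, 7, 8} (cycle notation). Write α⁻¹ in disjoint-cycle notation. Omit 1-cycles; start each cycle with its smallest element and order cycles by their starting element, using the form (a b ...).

(1 2 5 8 4)(6 7)

Inverting a permutation written in cycle notation just reverses the order within every cycle.
After reversing and putting each cycle's least element first, α⁻¹ = (1 2 5 8 4)(6 7).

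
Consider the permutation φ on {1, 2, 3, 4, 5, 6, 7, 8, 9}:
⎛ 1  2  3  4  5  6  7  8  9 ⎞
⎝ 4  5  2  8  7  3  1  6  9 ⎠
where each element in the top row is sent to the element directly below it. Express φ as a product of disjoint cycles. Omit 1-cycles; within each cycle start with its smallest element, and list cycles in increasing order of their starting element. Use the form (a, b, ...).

Iterating φ from 1 gives 1 → 4 → 8 → 6 → 3 → 2 → 5 → 7 → 1; that is the 8-cycle (1, 4, 8, 6, 3, 2, 5, 7).
Repeating from the next unused element and collecting all non-trivial cycles gives (1, 4, 8, 6, 3, 2, 5, 7).

(1, 4, 8, 6, 3, 2, 5, 7)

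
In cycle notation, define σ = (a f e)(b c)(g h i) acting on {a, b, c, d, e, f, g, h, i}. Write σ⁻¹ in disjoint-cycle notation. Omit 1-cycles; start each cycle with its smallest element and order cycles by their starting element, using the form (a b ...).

(a e f)(b c)(g i h)

Inverting a permutation written in cycle notation just reverses the order within every cycle.
Reversing each cycle of σ and rotating so the smallest element leads gives (a e f)(b c)(g i h).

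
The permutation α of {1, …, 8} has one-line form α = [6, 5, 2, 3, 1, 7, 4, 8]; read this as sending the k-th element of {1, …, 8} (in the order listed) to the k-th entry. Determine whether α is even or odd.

In disjoint-cycle form the cycle lengths are 7, 1.
A cycle is odd iff its length is even; α has 0 even-length cycles, so sgn(α) = (−1)^0 and α is even.

even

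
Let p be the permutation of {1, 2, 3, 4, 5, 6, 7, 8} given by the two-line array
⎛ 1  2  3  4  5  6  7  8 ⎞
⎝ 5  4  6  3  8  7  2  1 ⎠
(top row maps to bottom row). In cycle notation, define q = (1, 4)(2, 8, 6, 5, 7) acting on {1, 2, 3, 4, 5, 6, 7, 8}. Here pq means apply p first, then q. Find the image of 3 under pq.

First apply p: p(3) = 6, then q(6) = 5. Thus (pq)(3) = 5.

5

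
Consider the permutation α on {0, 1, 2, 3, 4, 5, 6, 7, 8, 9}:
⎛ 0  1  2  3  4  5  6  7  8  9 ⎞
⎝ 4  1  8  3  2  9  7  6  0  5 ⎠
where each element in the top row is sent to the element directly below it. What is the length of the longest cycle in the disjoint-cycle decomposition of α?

4

Decomposing into disjoint cycles gives (0 4 2 8)(5 9)(6 7); the longest has length 4.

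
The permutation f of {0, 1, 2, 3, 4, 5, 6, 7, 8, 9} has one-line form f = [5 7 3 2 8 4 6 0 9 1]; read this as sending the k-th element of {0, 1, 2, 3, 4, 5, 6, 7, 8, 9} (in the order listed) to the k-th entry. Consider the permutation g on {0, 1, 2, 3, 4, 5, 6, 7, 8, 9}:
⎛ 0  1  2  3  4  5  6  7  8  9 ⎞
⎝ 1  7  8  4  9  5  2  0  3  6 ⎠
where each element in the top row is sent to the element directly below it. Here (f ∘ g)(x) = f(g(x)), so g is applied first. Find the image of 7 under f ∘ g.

(f ∘ g)(7) = f(g(7)). g(7) = 0, then f(0) = 5. So (f ∘ g)(7) = 5.

5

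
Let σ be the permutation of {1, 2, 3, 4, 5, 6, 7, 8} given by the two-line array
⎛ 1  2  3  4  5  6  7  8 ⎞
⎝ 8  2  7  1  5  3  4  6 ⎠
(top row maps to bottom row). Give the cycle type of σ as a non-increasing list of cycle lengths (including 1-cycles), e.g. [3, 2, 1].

The disjoint cycles are (1, 8, 6, 3, 7, 4)(2)(5), with lengths 6, 1, 1 in non-increasing order.

[6, 1, 1]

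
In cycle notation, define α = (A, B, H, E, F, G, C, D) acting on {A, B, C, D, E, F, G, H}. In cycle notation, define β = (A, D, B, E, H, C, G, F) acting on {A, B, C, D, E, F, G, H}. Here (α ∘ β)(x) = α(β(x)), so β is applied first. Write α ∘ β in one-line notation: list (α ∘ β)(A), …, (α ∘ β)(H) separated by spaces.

A F C H E B G D

(α ∘ β)(x) = α(β(x)). Computing each image: α(β(A)) = α(D) = A, α(β(B)) = α(E) = F, α(β(C)) = α(G) = C, α(β(D)) = α(B) = H, α(β(E)) = α(H) = E, α(β(F)) = α(A) = B, α(β(G)) = α(F) = G, α(β(H)) = α(C) = D.
Hence α ∘ β = [A F C H E B G D].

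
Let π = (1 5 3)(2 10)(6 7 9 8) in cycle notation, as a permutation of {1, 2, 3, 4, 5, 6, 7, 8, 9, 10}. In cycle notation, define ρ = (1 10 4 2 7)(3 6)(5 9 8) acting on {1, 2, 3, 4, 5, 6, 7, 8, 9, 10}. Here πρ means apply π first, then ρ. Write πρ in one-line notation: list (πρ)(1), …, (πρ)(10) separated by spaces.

9 4 10 2 6 1 8 3 5 7

(πρ)(x) = ρ(π(x)). Computing each image: ρ(π(1)) = ρ(5) = 9, ρ(π(2)) = ρ(10) = 4, ρ(π(3)) = ρ(1) = 10, ρ(π(4)) = ρ(4) = 2, ρ(π(5)) = ρ(3) = 6, ρ(π(6)) = ρ(7) = 1, ρ(π(7)) = ρ(9) = 8, ρ(π(8)) = ρ(6) = 3, ρ(π(9)) = ρ(8) = 5, ρ(π(10)) = ρ(2) = 7.
Hence πρ = [9 4 10 2 6 1 8 3 5 7].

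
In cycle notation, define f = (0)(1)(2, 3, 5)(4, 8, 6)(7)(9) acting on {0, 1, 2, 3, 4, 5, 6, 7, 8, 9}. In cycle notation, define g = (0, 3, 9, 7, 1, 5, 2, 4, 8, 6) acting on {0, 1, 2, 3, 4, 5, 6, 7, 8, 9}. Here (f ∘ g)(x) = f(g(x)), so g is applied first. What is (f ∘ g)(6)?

First apply g: g(6) = 0, then f(0) = 0. Thus (f ∘ g)(6) = 0.

0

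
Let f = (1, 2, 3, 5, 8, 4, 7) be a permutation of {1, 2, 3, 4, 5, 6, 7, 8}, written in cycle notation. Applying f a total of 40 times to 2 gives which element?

2 lies in the 7-cycle (1, 2, 3, 5, 8, 4, 7).
Powers repeat with period 7 on this cycle, and 40 mod 7 = 5, so f^40(2) = f^5(2).
Stepping 5 places around the cycle: 2 → 3 → 5 → 8 → 4 → 7.

7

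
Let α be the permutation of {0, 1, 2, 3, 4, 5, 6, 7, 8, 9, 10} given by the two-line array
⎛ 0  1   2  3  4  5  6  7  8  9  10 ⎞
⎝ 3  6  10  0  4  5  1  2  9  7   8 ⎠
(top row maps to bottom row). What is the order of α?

10

The disjoint-cycle form of α has cycle lengths 5, 2, 2, 1, 1.
Since disjoint cycles commute, ord(α) = lcm(5, 2, 2) = 10.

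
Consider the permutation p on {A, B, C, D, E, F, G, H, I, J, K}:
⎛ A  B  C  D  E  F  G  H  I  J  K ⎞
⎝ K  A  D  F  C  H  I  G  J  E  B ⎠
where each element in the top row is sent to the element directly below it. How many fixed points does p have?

No element satisfies p(x) = x, so there are 0 fixed points.

0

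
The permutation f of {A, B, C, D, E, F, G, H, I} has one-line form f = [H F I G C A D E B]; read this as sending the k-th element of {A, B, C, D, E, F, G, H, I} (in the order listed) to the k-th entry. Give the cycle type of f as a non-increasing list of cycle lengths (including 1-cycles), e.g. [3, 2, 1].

[7, 2]

The disjoint cycles are (A, H, E, C, I, B, F)(D, G), with lengths 7, 2 in non-increasing order.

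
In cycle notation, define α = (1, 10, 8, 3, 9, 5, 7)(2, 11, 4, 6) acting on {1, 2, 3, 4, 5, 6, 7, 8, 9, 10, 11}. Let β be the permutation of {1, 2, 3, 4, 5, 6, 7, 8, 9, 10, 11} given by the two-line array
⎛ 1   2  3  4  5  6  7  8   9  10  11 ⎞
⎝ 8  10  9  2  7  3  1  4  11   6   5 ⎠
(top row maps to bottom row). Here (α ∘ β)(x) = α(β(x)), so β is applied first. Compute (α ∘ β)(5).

1

β(5) = 7, then α(7) = 1; composing gives (α ∘ β)(5) = 1.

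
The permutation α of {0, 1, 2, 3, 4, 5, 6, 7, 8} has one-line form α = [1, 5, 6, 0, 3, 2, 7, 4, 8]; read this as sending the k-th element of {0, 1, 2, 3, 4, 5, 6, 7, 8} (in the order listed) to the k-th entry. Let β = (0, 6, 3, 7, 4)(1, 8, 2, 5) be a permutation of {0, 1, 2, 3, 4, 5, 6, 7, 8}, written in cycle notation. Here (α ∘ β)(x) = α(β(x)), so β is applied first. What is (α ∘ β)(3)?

First apply β: β(3) = 7, then α(7) = 4. Thus (α ∘ β)(3) = 4.

4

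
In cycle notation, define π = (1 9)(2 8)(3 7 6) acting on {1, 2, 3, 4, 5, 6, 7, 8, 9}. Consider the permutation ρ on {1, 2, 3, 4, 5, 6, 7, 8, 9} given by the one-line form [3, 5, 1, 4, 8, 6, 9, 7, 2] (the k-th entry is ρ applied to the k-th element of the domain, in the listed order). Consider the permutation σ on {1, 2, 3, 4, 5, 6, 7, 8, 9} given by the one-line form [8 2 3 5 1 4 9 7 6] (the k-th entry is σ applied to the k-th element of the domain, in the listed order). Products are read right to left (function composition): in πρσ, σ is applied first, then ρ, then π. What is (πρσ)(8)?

(πρσ)(8) = π(ρ(σ(8))). σ(8) = 7, then ρ(7) = 9, then π(9) = 1, so the result is 1.

1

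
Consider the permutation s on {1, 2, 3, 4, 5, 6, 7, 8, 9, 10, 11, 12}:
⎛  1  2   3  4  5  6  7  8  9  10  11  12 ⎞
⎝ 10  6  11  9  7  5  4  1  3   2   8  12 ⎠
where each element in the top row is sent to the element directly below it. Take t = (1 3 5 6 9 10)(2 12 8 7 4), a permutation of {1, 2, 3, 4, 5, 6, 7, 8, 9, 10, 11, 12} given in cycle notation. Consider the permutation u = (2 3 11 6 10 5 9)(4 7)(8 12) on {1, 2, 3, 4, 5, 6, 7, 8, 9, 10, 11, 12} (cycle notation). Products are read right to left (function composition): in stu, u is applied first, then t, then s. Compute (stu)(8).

Apply the permutations in order: u(8) = 12, then t(12) = 8, then s(8) = 1. So (stu)(8) = 1.

1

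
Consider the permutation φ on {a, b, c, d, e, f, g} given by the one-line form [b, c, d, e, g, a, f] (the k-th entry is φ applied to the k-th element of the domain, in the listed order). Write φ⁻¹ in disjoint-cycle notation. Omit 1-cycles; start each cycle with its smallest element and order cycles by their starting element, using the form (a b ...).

(a f g e d c b)

First write φ in disjoint cycles: (a b c d e g f).
Reversing each cycle (and rotating so the smallest element leads) gives φ⁻¹ = (a f g e d c b).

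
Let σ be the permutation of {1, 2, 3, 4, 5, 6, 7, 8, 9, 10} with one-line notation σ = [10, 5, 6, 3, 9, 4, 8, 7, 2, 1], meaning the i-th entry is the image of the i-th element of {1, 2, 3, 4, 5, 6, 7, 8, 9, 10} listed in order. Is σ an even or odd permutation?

even

In disjoint-cycle form the cycle lengths are 3, 3, 2, 2.
A cycle is odd iff its length is even; σ has 2 even-length cycles, so sgn(σ) = (−1)^2 and σ is even.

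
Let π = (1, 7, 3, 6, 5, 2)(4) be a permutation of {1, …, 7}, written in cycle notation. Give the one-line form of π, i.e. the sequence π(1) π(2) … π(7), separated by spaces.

7 1 6 4 2 5 3

Image by image: 1→7, 2→1, 3→6, 4→4, 5→2, 6→5, 7→3.
Listing these in domain order gives 7 1 6 4 2 5 3.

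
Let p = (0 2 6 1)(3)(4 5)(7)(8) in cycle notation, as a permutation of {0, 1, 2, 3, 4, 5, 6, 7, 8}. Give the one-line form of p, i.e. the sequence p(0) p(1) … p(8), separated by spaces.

Image by image: 0↦2, 1↦0, 2↦6, 3↦3, 4↦5, 5↦4, 6↦1, 7↦7, 8↦8.
So the one-line form is 2 0 6 3 5 4 1 7 8.

2 0 6 3 5 4 1 7 8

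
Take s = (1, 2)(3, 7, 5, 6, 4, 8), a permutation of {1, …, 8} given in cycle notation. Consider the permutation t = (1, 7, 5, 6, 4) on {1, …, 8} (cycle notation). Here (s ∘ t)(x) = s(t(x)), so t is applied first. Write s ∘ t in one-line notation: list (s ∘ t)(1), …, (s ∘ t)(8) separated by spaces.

For each element, apply t then s: 1 → 7 → 5; 2 → 2 → 1; 3 → 3 → 7; 4 → 1 → 2; 5 → 6 → 4; 6 → 4 → 8; 7 → 5 → 6; 8 → 8 → 3.
So s ∘ t in one-line form is 5 1 7 2 4 8 6 3.

5 1 7 2 4 8 6 3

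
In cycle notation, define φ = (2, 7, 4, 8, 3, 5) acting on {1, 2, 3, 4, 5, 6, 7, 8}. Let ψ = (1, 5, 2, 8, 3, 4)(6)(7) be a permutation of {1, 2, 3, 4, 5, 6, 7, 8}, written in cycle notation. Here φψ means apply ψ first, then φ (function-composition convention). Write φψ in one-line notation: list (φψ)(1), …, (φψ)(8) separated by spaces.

Chase each element through ψ then φ: 1 → 5 → 2; 2 → 8 → 3; 3 → 4 → 8; 4 → 1 → 1; 5 → 2 → 7; 6 → 6 → 6; 7 → 7 → 4; 8 → 3 → 5.
Collecting the images, φψ = [2 3 8 1 7 6 4 5].

2 3 8 1 7 6 4 5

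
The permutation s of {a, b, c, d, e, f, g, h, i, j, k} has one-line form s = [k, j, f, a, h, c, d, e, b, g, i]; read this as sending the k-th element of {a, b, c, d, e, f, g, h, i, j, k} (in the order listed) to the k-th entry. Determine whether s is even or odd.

even

In disjoint-cycle form the cycle lengths are 7, 2, 2.
A cycle is odd iff its length is even; s has 2 even-length cycles, so sgn(s) = (−1)^2 and s is even.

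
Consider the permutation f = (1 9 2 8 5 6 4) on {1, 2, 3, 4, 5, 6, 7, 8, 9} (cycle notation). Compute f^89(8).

8 lies in the 7-cycle (1 9 2 8 5 6 4).
Powers repeat with period 7 on this cycle, and 89 mod 7 = 5, so f^89(8) = f^5(8).
Advancing 5 steps from 8: 8 → 5 → 6 → 4 → 1 → 9.

9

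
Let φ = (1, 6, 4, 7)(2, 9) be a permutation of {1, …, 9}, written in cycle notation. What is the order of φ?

The disjoint cycles have lengths 4, 2, 1, 1, 1.
The order is lcm(4, 2) = 4.

4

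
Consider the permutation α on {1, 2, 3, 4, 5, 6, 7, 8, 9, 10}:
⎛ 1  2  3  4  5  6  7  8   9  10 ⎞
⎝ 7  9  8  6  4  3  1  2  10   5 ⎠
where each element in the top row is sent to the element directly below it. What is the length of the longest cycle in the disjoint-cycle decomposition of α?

Decomposing into disjoint cycles gives (1 7)(2 9 10 5 4 6 3 8); the longest has length 8.

8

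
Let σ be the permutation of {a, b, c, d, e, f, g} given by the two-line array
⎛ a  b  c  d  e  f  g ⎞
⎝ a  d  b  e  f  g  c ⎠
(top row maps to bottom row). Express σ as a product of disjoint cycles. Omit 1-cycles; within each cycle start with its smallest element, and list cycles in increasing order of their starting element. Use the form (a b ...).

From b: b → d → e → f → g → c → b, closing the cycle (b d e f g c).
Repeating from the next unused element and collecting all non-trivial cycles gives (b d e f g c).

(b d e f g c)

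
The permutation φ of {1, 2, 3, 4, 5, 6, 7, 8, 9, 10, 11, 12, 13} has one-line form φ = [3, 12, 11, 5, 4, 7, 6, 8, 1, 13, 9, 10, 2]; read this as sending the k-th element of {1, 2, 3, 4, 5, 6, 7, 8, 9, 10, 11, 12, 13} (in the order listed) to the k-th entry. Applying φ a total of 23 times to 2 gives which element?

Tracing 2 → 12 → … returns to 2 after 4 steps, so 2 lies in a 4-cycle (2 12 10 13).
On a 4-cycle, φ^4 is the identity, so φ^23 = φ^3 there (23 ≡ 3 mod 4).
Advancing 3 steps from 2: 2 → 12 → 10 → 13.

13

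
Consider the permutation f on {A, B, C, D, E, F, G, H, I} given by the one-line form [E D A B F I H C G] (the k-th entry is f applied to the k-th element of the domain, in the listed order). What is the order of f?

14

The disjoint-cycle form of f has cycle lengths 7, 2.
The order of f is the least common multiple of its cycle lengths: lcm(7, 2) = 14.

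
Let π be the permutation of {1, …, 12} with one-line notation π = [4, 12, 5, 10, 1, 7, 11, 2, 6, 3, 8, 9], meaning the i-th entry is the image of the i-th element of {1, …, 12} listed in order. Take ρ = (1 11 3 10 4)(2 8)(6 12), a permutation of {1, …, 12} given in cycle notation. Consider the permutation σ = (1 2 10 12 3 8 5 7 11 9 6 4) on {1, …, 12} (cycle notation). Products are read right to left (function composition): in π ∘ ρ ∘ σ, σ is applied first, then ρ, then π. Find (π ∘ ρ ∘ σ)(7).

(π ∘ ρ ∘ σ)(7) = π(ρ(σ(7))). σ(7) = 11, then ρ(11) = 3, then π(3) = 5, so the result is 5.

5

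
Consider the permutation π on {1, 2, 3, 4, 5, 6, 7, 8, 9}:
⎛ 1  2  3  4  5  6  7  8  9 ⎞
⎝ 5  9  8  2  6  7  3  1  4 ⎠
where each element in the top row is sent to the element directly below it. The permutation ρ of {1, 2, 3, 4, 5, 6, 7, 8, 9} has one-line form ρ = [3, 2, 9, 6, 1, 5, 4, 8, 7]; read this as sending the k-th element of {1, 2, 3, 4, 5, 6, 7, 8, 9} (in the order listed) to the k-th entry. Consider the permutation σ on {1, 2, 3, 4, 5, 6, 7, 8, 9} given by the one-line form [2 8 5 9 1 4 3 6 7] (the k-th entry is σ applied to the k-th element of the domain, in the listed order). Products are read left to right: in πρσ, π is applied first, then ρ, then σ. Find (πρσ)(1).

2

(πρσ)(1) = σ(ρ(π(1))). π(1) = 5, then ρ(5) = 1, then σ(1) = 2, so the result is 2.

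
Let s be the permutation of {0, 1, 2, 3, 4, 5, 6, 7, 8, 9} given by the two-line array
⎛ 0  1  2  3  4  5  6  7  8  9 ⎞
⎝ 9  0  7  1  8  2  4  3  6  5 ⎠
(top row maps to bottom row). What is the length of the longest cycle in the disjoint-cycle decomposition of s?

Decomposing into disjoint cycles gives (0, 9, 5, 2, 7, 3, 1)(4, 8, 6); the longest has length 7.

7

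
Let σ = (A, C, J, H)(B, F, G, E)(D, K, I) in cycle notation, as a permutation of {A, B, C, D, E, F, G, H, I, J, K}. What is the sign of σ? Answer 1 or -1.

The cycle lengths are 4, 4, 3.
A cycle is odd iff its length is even; σ has 2 even-length cycles, so sgn(σ) = (−1)^2 and σ is even.

1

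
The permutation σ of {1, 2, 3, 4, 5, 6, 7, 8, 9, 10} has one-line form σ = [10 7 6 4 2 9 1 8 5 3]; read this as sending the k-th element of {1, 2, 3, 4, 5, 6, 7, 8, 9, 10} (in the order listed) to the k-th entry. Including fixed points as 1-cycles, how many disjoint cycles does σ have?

The cycle decomposition is (1, 10, 3, 6, 9, 5, 2, 7)(4)(8), which has 3 cycles (counting 1-cycles).

3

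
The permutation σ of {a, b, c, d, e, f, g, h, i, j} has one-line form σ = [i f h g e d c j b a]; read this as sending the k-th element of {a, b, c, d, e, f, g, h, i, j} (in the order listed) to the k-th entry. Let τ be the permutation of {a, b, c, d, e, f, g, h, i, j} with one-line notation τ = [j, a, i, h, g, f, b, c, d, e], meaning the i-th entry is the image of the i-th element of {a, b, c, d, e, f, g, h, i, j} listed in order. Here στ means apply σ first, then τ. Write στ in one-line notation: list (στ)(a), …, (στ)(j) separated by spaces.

d f c b g h i e a j

(στ)(x) = τ(σ(x)). Computing each image: τ(σ(a)) = τ(i) = d, τ(σ(b)) = τ(f) = f, τ(σ(c)) = τ(h) = c, τ(σ(d)) = τ(g) = b, τ(σ(e)) = τ(e) = g, τ(σ(f)) = τ(d) = h, τ(σ(g)) = τ(c) = i, τ(σ(h)) = τ(j) = e, τ(σ(i)) = τ(b) = a, τ(σ(j)) = τ(a) = j.
Hence στ = [d f c b g h i e a j].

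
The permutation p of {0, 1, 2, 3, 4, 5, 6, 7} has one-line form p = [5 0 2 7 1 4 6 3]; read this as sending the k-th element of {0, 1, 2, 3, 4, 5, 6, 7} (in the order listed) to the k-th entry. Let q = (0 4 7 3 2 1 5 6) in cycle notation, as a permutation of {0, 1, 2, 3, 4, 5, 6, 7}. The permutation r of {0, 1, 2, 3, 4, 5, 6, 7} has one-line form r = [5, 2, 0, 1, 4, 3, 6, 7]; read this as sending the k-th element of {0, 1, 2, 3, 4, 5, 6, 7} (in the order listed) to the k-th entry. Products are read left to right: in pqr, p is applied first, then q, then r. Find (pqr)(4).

Apply the permutations in order: p(4) = 1, then q(1) = 5, then r(5) = 3. So (pqr)(4) = 3.

3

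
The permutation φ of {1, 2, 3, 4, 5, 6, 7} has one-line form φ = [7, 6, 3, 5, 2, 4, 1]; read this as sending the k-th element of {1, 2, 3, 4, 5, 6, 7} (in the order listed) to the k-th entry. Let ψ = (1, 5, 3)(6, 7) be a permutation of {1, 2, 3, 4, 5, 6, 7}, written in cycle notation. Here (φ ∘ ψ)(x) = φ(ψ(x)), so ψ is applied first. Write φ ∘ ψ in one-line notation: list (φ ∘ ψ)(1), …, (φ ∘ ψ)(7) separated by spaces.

(φ ∘ ψ)(x) = φ(ψ(x)). Computing each image: φ(ψ(1)) = φ(5) = 2, φ(ψ(2)) = φ(2) = 6, φ(ψ(3)) = φ(1) = 7, φ(ψ(4)) = φ(4) = 5, φ(ψ(5)) = φ(3) = 3, φ(ψ(6)) = φ(7) = 1, φ(ψ(7)) = φ(6) = 4.
Hence φ ∘ ψ = [2 6 7 5 3 1 4].

2 6 7 5 3 1 4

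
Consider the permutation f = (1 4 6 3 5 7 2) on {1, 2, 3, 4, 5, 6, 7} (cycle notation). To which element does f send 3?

In the cycle (1 4 6 3 5 7 2), 3 is followed by 5, so f(3) = 5.

5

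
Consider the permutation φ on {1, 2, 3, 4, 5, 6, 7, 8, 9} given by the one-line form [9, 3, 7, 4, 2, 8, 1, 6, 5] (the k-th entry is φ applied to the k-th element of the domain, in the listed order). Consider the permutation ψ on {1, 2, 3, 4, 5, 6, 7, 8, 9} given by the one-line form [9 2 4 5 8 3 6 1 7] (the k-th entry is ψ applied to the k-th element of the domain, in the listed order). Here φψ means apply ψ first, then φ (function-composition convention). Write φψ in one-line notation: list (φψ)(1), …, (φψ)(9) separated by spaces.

(φψ)(x) = φ(ψ(x)). Computing each image: φ(ψ(1)) = φ(9) = 5, φ(ψ(2)) = φ(2) = 3, φ(ψ(3)) = φ(4) = 4, φ(ψ(4)) = φ(5) = 2, φ(ψ(5)) = φ(8) = 6, φ(ψ(6)) = φ(3) = 7, φ(ψ(7)) = φ(6) = 8, φ(ψ(8)) = φ(1) = 9, φ(ψ(9)) = φ(7) = 1.
Hence φψ = [5 3 4 2 6 7 8 9 1].

5 3 4 2 6 7 8 9 1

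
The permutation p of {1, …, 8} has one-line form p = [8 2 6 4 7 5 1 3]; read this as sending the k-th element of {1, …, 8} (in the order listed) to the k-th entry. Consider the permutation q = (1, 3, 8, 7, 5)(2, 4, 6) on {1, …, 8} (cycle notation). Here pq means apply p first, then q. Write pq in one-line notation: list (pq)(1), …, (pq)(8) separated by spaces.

7 4 2 6 5 1 3 8

(pq)(x) = q(p(x)). Computing each image: q(p(1)) = q(8) = 7, q(p(2)) = q(2) = 4, q(p(3)) = q(6) = 2, q(p(4)) = q(4) = 6, q(p(5)) = q(7) = 5, q(p(6)) = q(5) = 1, q(p(7)) = q(1) = 3, q(p(8)) = q(3) = 8.
Hence pq = [7 4 2 6 5 1 3 8].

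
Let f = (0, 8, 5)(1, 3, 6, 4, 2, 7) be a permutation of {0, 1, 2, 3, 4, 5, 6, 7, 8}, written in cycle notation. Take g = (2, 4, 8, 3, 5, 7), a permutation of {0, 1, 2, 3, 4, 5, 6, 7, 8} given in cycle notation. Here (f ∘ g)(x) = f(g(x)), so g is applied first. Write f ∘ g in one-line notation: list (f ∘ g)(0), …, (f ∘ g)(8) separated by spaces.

(f ∘ g)(x) = f(g(x)). Computing each image: f(g(0)) = f(0) = 8, f(g(1)) = f(1) = 3, f(g(2)) = f(4) = 2, f(g(3)) = f(5) = 0, f(g(4)) = f(8) = 5, f(g(5)) = f(7) = 1, f(g(6)) = f(6) = 4, f(g(7)) = f(2) = 7, f(g(8)) = f(3) = 6.
Hence f ∘ g = [8 3 2 0 5 1 4 7 6].

8 3 2 0 5 1 4 7 6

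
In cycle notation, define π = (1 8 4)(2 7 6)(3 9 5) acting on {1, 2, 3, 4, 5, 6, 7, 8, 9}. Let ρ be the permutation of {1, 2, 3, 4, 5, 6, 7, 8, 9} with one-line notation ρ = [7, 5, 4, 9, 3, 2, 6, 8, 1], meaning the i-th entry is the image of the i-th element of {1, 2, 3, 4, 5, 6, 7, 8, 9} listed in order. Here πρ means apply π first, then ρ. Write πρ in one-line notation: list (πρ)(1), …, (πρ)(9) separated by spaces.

8 6 1 7 4 5 2 9 3

Chase each element through π then ρ: 1 → 8 → 8; 2 → 7 → 6; 3 → 9 → 1; 4 → 1 → 7; 5 → 3 → 4; 6 → 2 → 5; 7 → 6 → 2; 8 → 4 → 9; 9 → 5 → 3.
So πρ in one-line form is 8 6 1 7 4 5 2 9 3.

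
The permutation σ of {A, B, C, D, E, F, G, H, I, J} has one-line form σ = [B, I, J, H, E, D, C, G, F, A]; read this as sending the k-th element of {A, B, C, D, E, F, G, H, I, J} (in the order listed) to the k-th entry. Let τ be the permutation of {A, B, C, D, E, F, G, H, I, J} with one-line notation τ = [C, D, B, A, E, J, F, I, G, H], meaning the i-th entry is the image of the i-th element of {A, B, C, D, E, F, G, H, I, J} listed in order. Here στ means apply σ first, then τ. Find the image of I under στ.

J

First apply σ: σ(I) = F, then τ(F) = J. Thus (στ)(I) = J.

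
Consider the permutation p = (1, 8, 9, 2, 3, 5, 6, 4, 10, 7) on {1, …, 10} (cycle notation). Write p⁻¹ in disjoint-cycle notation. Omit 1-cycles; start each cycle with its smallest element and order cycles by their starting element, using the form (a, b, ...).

Inverting a permutation written in cycle notation just reverses the order within every cycle.
After reversing and putting each cycle's least element first, p⁻¹ = (1, 7, 10, 4, 6, 5, 3, 2, 9, 8).

(1, 7, 10, 4, 6, 5, 3, 2, 9, 8)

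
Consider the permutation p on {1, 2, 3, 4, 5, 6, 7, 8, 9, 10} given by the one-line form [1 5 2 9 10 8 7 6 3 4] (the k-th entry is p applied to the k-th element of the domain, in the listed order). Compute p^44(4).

Tracing 4 → 9 → … returns to 4 after 6 steps, so 4 lies in a 6-cycle (2, 5, 10, 4, 9, 3).
On a 6-cycle, p^6 is the identity, so p^44 = p^2 there (44 ≡ 2 mod 6).
Stepping 2 places around the cycle: 4 → 9 → 3.

3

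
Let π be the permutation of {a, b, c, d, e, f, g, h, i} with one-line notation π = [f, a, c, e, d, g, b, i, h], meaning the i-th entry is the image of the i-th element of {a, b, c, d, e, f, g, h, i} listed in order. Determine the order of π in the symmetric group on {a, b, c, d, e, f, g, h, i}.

The disjoint-cycle form of π has cycle lengths 4, 2, 2, 1.
The order of π is the least common multiple of its cycle lengths: lcm(4, 2, 2) = 4.

4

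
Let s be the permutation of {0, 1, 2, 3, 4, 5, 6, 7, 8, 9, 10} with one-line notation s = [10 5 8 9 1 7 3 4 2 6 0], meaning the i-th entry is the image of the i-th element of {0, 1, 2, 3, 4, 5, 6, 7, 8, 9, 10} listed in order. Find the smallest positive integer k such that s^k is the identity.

12

The disjoint-cycle form of s has cycle lengths 4, 3, 2, 2.
The order of s is the least common multiple of its cycle lengths: lcm(4, 3, 2, 2) = 12.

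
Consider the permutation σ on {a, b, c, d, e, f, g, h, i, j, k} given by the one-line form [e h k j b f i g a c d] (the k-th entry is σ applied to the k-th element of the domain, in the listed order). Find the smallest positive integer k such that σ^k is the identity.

Decomposing into disjoint cycles gives cycle lengths 6, 4, 1.
The order is lcm(6, 4) = 12.

12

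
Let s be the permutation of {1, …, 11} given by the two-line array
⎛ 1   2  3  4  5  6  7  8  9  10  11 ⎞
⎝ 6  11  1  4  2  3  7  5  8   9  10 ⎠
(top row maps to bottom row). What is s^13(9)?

8

Tracing 9 → 8 → … returns to 9 after 6 steps, so 9 lies in a 6-cycle (2 11 10 9 8 5).
Powers repeat with period 6 on this cycle, and 13 mod 6 = 1, so s^13(9) = s^1(9).
Stepping 1 place around the cycle: 9 → 8.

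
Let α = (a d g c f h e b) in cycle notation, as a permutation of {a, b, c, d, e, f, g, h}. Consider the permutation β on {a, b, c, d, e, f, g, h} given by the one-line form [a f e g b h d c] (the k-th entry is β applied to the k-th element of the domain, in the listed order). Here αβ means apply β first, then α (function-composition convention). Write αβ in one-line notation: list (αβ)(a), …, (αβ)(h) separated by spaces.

(αβ)(x) = α(β(x)). Computing each image: α(β(a)) = α(a) = d, α(β(b)) = α(f) = h, α(β(c)) = α(e) = b, α(β(d)) = α(g) = c, α(β(e)) = α(b) = a, α(β(f)) = α(h) = e, α(β(g)) = α(d) = g, α(β(h)) = α(c) = f.
Hence αβ = [d h b c a e g f].

d h b c a e g f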